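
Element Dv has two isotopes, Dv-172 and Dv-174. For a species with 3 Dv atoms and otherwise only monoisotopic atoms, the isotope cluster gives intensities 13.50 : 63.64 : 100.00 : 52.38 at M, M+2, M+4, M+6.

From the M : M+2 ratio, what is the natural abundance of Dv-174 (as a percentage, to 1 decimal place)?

Write p for the Dv-172 fraction. I(M+2)/I(M) = [C(3,1)·p^2·(1−p)] / p^3 = 3·(1−p)/p = 63.64/13.50 = 4.7141
(1−p)/p = 4.7141/3 = 1.5714  ⇒  p = 1/(1 + 1.5714) = 0.3889
Dv-172: 38.9%, Dv-174: 61.1%.

61.1%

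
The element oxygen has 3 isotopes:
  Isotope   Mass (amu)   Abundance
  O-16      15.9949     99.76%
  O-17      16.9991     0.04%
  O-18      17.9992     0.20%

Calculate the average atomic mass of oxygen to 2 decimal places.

16.00 amu

Ar = Σ fᵢ·mᵢ = 0.9976 × 15.9949 + 0.0004 × 16.9991 + 0.0020 × 17.9992
= 15.95651 + 0.00680 + 0.03600 = 15.99931 amu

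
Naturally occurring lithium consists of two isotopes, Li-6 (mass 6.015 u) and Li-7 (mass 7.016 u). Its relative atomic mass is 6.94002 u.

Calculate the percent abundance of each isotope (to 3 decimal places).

Li-6: 7.590%, Li-7: 92.410%

Let x be the fractional abundance of Li-6; then Li-7 has abundance 1 − x.
6.015·x + 7.016·(1 − x) = 6.94002
(6.015 − 7.016)·x = 6.94002 − 7.016
x = -0.07598 / -1.001 = 0.07590 → 7.590% Li-6, 92.410% Li-7.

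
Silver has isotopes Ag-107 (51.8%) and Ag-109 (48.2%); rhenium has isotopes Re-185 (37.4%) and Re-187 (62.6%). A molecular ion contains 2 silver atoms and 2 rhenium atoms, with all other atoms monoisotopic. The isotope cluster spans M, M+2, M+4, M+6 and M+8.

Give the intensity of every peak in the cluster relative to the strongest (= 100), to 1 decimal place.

Silver pattern (n=2): 0.268324 : 0.499352 : 0.232324
Rhenium pattern (n=2): 0.139876 : 0.468248 : 0.391876
Convolve the two distributions (both contribute in 2-u steps):
  M: 0.268324×0.139876 = 0.037532
  M+2: 0.268324×0.468248 + 0.499352×0.139876 = 0.195490
  M+4: 0.268324×0.391876 + 0.499352×0.468248 + 0.232324×0.139876 = 0.371467
  M+6: 0.499352×0.391876 + 0.232324×0.468248 = 0.304469
  M+8: 0.232324×0.391876 = 0.091042
Scale to base peak (0.371467) = 100: 10.1 : 52.6 : 100.0 : 82.0 : 24.5

10.1 : 52.6 : 100.0 : 82.0 : 24.5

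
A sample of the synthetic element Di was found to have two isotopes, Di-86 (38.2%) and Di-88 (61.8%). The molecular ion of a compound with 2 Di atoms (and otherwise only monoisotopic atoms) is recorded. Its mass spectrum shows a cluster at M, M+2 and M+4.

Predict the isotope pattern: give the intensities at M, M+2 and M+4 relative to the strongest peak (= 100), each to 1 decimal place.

30.9 : 100.0 : 80.9

The 2 Di atoms are independent, so intensities follow the terms of (0.382 + 0.618)^2.
P(M) = 0.382^2 = 0.145924
P(M+2) = 2 × 0.382^1 × 0.618^1 = 0.472152
P(M+4) = 0.618^2 = 0.381924
The M+2 peak is largest (0.472152); scaling to 100 gives 30.9 : 100.0 : 80.9.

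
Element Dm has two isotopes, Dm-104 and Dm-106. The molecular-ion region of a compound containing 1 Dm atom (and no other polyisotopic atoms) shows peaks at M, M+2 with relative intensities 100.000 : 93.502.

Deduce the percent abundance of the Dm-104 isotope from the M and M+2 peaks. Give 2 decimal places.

51.68%

Let p = fractional abundance of Dm-104. I(M+2)/I(M) = [C(1,1)·p^0·(1−p)] / p^1 = 1·(1−p)/p = 93.502/100.000 = 0.9350
(1−p)/p = 0.9350/1 = 0.9350  ⇒  p = 1/(1 + 0.9350) = 0.5168
Dm-104: 51.68%, Dm-106: 48.32%.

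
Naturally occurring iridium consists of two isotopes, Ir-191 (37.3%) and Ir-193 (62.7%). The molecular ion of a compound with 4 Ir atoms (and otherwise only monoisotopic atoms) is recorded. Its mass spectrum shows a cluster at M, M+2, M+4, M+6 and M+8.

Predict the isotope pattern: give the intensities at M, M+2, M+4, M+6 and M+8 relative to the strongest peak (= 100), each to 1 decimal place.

5.3 : 35.4 : 89.2 : 100.0 : 42.0

The 4 Ir atoms are independent, so intensities follow the terms of (0.373 + 0.627)^4.
P(M) = 0.373^4 = 0.019357
P(M+2) = 4 × 0.373^3 × 0.627^1 = 0.130153
P(M+4) = 6 × 0.373^2 × 0.627^2 = 0.328174
P(M+6) = 4 × 0.373^1 × 0.627^3 = 0.367766
P(M+8) = 0.627^4 = 0.154550
The M+6 peak is largest (0.367766); scaling to 100 gives 5.3 : 35.4 : 89.2 : 100.0 : 42.0.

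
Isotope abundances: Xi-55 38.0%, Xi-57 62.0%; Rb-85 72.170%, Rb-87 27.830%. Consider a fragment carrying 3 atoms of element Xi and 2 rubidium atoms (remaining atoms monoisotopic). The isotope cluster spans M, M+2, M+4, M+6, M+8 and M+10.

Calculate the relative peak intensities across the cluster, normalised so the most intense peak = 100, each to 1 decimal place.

Element Xi pattern (n=3): 0.054872 : 0.268584 : 0.438216 : 0.238328
Rubidium pattern (n=2): 0.52085089 : 0.40169822 : 0.07745089
Convolve the two distributions (both contribute in 2-u steps):
  M: 0.054872×0.52085089 = 0.028580
  M+2: 0.054872×0.40169822 + 0.268584×0.52085089 = 0.161934
  M+4: 0.054872×0.07745089 + 0.268584×0.40169822 + 0.438216×0.52085089 = 0.340385
  M+6: 0.268584×0.07745089 + 0.438216×0.40169822 + 0.238328×0.52085089 = 0.320966
  M+8: 0.438216×0.07745089 + 0.238328×0.40169822 = 0.129676
  M+10: 0.238328×0.07745089 = 0.018459
Scale to base peak (0.340385) = 100: 8.4 : 47.6 : 100.0 : 94.3 : 38.1 : 5.4

8.4 : 47.6 : 100.0 : 94.3 : 38.1 : 5.4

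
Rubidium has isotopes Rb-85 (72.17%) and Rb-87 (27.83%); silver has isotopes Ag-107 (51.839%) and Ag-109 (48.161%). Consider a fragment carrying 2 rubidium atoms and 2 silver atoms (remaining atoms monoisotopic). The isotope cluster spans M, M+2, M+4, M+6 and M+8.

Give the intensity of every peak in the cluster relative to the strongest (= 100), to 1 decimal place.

Rubidium pattern (n=2): 0.52085089 : 0.40169822 : 0.07745089
Silver pattern (n=2): 0.26872819 : 0.49932362 : 0.23194819
Convolve the two distributions (both contribute in 2-u steps):
  M: 0.52085089×0.26872819 = 0.139967
  M+2: 0.52085089×0.49932362 + 0.40169822×0.26872819 = 0.368021
  M+4: 0.52085089×0.23194819 + 0.40169822×0.49932362 + 0.07745089×0.26872819 = 0.342201
  M+6: 0.40169822×0.23194819 + 0.07745089×0.49932362 = 0.131846
  M+8: 0.07745089×0.23194819 = 0.017965
Scale to base peak (0.368021) = 100: 38.0 : 100.0 : 93.0 : 35.8 : 4.9

38.0 : 100.0 : 93.0 : 35.8 : 4.9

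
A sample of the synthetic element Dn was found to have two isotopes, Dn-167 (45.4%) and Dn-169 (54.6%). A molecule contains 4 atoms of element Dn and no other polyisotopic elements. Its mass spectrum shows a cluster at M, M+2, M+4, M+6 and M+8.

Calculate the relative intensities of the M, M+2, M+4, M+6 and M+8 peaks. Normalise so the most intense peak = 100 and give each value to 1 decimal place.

Each Dn atom is independently Dn-167 (p = 0.454) or Dn-169 (q = 0.546); the cluster is the binomial expansion (p + q)^4.
P(M) = 0.454^4 = 0.042484
P(M+2) = 4 × 0.454^3 × 0.546^1 = 0.204371
P(M+4) = 6 × 0.454^2 × 0.546^2 = 0.368679
P(M+6) = 4 × 0.454^1 × 0.546^3 = 0.295593
P(M+8) = 0.546^4 = 0.088873
The M+4 peak is largest (0.368679); scaling to 100 gives 11.5 : 55.4 : 100.0 : 80.2 : 24.1.

11.5 : 55.4 : 100.0 : 80.2 : 24.1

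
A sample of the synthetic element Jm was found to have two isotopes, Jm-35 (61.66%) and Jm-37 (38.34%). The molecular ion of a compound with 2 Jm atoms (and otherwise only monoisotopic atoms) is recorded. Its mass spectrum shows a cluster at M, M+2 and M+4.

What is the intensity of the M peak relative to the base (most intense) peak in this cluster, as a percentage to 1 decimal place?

Term probabilities: M 0.3802, M+2 0.4728, M+4 0.1470. Base peak = M+2.
P(M+2) = C(2,1) × 0.6166^1 × 0.3834^1 = 2 × 0.6166 × 0.3834 = 0.472809 (base)
P(M) = C(2,0) × 0.6166^2 × 0.3834^0 = 1 × 0.38019556 × 1.0000 = 0.380196
Relative intensity = 0.380196 / 0.472809 × 100 = 80.4

80.4%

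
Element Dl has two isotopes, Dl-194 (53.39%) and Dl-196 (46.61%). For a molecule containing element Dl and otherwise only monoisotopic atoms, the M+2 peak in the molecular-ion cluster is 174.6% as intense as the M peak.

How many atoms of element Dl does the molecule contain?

For n independent Dl atoms, I(M+2)/I(M) = n · (abundance Dl-196) / (abundance Dl-194) = n · 0.4661/0.5339.
n = 1.746 × 0.5339/0.4661 = 2.00 ≈ 2

2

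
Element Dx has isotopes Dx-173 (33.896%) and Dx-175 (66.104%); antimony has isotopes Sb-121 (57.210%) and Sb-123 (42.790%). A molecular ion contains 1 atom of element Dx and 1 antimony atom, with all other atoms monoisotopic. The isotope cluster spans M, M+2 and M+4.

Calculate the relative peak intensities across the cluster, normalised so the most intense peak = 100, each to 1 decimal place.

37.1 : 100.0 : 54.1

Element Dx pattern (n=1): 0.33896 : 0.66104
Antimony pattern (n=1): 0.5721 : 0.4279
Convolve the two distributions (both contribute in 2-u steps):
  M: 0.33896×0.5721 = 0.193919
  M+2: 0.33896×0.4279 + 0.66104×0.5721 = 0.523222
  M+4: 0.66104×0.4279 = 0.282859
Scale to base peak (0.523222) = 100: 37.1 : 100.0 : 54.1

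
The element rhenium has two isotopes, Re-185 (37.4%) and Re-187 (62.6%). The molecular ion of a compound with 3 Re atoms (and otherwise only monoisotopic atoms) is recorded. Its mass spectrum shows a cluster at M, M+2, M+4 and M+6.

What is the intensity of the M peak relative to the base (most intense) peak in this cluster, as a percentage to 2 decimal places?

11.90%

(0.374 + 0.626)^3 gives M 0.0523, M+2 0.2627, M+4 0.4397, M+6 0.2453; the largest is M+4.
P(M+4) = C(3,2) × 0.374^1 × 0.626^2 = 3 × 0.3740 × 0.391876 = 0.439685 (base)
P(M) = C(3,0) × 0.374^3 × 0.626^0 = 1 × 0.05231362 × 1.0000 = 0.052314
Relative intensity = 0.052314 / 0.439685 × 100 = 11.90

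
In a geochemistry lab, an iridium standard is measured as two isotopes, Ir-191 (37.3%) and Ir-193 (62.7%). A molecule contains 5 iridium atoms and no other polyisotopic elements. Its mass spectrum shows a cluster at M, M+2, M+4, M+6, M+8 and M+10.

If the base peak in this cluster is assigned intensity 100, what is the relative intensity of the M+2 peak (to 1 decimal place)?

17.7

(0.373 + 0.627)^5 gives M 0.0072, M+2 0.0607, M+4 0.2040, M+6 0.3429, M+8 0.2882, M+10 0.0969; the largest is M+6.
P(M+6) = C(5,3) × 0.373^2 × 0.627^3 = 10 × 0.139129 × 0.24649188 = 0.342942 (base)
P(M+2) = C(5,1) × 0.373^4 × 0.627^1 = 5 × 0.01935688 × 0.6270 = 0.060684
Relative intensity = 0.060684 / 0.342942 × 100 = 17.7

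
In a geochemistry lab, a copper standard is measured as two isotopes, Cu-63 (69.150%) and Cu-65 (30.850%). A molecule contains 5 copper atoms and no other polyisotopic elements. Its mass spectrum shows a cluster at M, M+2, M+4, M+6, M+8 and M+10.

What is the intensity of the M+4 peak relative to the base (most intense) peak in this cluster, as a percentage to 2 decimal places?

(0.69150 + 0.30850)^5 gives M 0.1581, M+2 0.3527, M+4 0.3147, M+6 0.1404, M+8 0.0313, M+10 0.0028; the largest is M+2.
P(M+2) = C(5,1) × 0.69150^4 × 0.30850^1 = 5 × 0.2286487 × 0.3085 = 0.352691 (base)
P(M+4) = C(5,2) × 0.69150^3 × 0.30850^2 = 10 × 0.33065611 × 0.09517225 = 0.314693
Relative intensity = 0.314693 / 0.352691 × 100 = 89.23

89.23%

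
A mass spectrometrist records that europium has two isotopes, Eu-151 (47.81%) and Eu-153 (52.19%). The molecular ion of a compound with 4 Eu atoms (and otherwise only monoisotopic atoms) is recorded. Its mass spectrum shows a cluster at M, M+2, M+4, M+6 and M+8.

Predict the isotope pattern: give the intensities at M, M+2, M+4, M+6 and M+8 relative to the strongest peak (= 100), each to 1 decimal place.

14.0 : 61.1 : 100.0 : 72.8 : 19.9

Expanding (0.4781 + 0.5219)^4:
P(M) = 0.4781^4 = 0.052249
P(M+2) = 4 × 0.4781^3 × 0.5219^1 = 0.228141
P(M+4) = 6 × 0.4781^2 × 0.5219^2 = 0.373563
P(M+6) = 4 × 0.4781^1 × 0.5219^3 = 0.271857
P(M+8) = 0.5219^4 = 0.074191
The M+4 peak is largest (0.373563); scaling to 100 gives 14.0 : 61.1 : 100.0 : 72.8 : 19.9.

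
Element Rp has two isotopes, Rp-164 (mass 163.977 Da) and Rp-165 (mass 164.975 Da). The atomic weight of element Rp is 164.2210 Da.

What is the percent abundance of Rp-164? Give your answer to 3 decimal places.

75.551%

Let x be the fractional abundance of Rp-164; then Rp-165 has abundance 1 − x.
163.977·x + 164.975·(1 − x) = 164.2210
(163.977 − 164.975)·x = 164.2210 − 164.975
x = -0.7540 / -0.998 = 0.75551 → 75.551% Rp-164, 24.449% Rp-165.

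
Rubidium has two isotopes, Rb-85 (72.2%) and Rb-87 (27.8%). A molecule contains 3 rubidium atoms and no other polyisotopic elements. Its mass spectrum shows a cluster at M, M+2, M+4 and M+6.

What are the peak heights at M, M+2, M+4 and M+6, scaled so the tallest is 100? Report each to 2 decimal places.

Each Rb atom is independently Rb-85 (p = 0.722) or Rb-87 (q = 0.278); the cluster is the binomial expansion (p + q)^3.
P(M) = 0.722^3 = 0.376367
P(M+2) = 3 × 0.722^2 × 0.278^1 = 0.434751
P(M+4) = 3 × 0.722^1 × 0.278^2 = 0.167397
P(M+6) = 0.278^3 = 0.021485
The M+2 peak is largest (0.434751); scaling to 100 gives 86.57 : 100.00 : 38.50 : 4.94.

86.57 : 100.00 : 38.50 : 4.94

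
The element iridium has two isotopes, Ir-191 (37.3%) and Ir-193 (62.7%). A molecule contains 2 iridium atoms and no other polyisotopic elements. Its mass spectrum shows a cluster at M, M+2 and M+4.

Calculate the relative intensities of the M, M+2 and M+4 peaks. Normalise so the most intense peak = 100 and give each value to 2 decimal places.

Expanding (0.373 + 0.627)^2:
P(M) = 0.373^2 = 0.139129
P(M+2) = 2 × 0.373^1 × 0.627^1 = 0.467742
P(M+4) = 0.627^2 = 0.393129
The M+2 peak is largest (0.467742); scaling to 100 gives 29.74 : 100.00 : 84.05.

29.74 : 100.00 : 84.05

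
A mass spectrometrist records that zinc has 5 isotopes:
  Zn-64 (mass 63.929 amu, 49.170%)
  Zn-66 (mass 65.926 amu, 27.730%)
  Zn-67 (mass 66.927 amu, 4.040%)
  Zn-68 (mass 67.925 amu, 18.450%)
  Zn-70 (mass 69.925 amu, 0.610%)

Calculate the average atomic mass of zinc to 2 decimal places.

65.38 amu

Weight each isotope mass by its fractional abundance: 0.49170 × 63.929 + 0.27730 × 65.926 + 0.04040 × 66.927 + 0.18450 × 67.925 + 0.00610 × 69.925
= 31.4339 + 18.2813 + 2.7039 + 12.5322 + 0.4265 = 65.3778 amu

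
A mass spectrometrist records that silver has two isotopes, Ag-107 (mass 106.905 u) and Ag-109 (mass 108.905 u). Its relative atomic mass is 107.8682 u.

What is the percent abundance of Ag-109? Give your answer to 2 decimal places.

Writing the weighted mean with unknown fraction x of Ag-107:
106.905·x + 108.905·(1 − x) = 107.8682
(106.905 − 108.905)·x = 107.8682 − 108.905
x = -1.0368 / -2.000 = 0.51840 → 51.84% Ag-107, 48.16% Ag-109.

48.16%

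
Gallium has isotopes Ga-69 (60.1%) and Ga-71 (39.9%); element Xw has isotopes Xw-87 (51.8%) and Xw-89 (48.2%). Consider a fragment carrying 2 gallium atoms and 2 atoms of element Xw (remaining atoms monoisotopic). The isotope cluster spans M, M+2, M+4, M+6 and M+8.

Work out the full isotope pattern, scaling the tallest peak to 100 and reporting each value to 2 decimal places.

26.47 : 84.41 : 100.00 : 52.15 : 10.10

Gallium pattern (n=2): 0.361201 : 0.479598 : 0.159201
Element Xw pattern (n=2): 0.268324 : 0.499352 : 0.232324
Convolve the two distributions (both contribute in 2-u steps):
  M: 0.361201×0.268324 = 0.096919
  M+2: 0.361201×0.499352 + 0.479598×0.268324 = 0.309054
  M+4: 0.361201×0.232324 + 0.479598×0.499352 + 0.159201×0.268324 = 0.366121
  M+6: 0.479598×0.232324 + 0.159201×0.499352 = 0.190919
  M+8: 0.159201×0.232324 = 0.036986
Scale to base peak (0.366121) = 100: 26.47 : 84.41 : 100.00 : 52.15 : 10.10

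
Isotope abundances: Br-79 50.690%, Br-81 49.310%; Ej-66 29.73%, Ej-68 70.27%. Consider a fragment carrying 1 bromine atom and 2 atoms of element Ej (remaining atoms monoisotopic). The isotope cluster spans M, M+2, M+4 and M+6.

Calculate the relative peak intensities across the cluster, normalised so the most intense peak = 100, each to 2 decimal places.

Bromine pattern (n=1): 0.5069 : 0.4931
Element Ej pattern (n=2): 0.08838729 : 0.41782542 : 0.49378729
Convolve the two distributions (both contribute in 2-u steps):
  M: 0.5069×0.08838729 = 0.044804
  M+2: 0.5069×0.41782542 + 0.4931×0.08838729 = 0.255379
  M+4: 0.5069×0.49378729 + 0.4931×0.41782542 = 0.456330
  M+6: 0.4931×0.49378729 = 0.243487
Scale to base peak (0.456330) = 100: 9.82 : 55.96 : 100.00 : 53.36

9.82 : 55.96 : 100.00 : 53.36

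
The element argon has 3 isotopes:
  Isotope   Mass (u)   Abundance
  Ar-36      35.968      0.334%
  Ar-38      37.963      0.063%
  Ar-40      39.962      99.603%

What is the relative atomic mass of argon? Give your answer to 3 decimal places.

The abundance-weighted mean is 0.00334 × 35.968 + 0.00063 × 37.963 + 0.99603 × 39.962
= 0.1201 + 0.0239 + 39.8034 = 39.9474 u

39.947 u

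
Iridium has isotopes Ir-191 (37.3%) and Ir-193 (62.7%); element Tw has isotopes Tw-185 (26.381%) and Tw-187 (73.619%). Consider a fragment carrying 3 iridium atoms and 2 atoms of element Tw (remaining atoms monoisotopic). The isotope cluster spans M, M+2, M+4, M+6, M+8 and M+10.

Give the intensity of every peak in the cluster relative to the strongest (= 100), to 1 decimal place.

1.1 : 11.5 : 48.0 : 98.7 : 100.0 : 40.0

Iridium pattern (n=3): 0.05189512 : 0.26170165 : 0.43991135 : 0.24649188
Element Tw pattern (n=2): 0.06959572 : 0.38842857 : 0.54197572
Convolve the two distributions (both contribute in 2-u steps):
  M: 0.05189512×0.06959572 = 0.003612
  M+2: 0.05189512×0.38842857 + 0.26170165×0.06959572 = 0.038371
  M+4: 0.05189512×0.54197572 + 0.26170165×0.38842857 + 0.43991135×0.06959572 = 0.160394
  M+6: 0.26170165×0.54197572 + 0.43991135×0.38842857 + 0.24649188×0.06959572 = 0.329865
  M+8: 0.43991135×0.54197572 + 0.24649188×0.38842857 = 0.334166
  M+10: 0.24649188×0.54197572 = 0.133593
Scale to base peak (0.334166) = 100: 1.1 : 11.5 : 48.0 : 98.7 : 100.0 : 40.0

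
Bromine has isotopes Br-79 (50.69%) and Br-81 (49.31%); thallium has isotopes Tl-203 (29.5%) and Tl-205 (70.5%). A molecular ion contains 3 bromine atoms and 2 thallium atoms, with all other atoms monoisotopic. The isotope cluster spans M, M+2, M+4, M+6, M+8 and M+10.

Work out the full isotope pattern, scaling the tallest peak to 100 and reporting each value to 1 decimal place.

Bromine pattern (n=3): 0.13024674 : 0.3801026 : 0.36975457 : 0.11989609
Thallium pattern (n=2): 0.087025 : 0.41595 : 0.497025
Convolve the two distributions (both contribute in 2-u steps):
  M: 0.13024674×0.087025 = 0.011335
  M+2: 0.13024674×0.41595 + 0.3801026×0.087025 = 0.087255
  M+4: 0.13024674×0.497025 + 0.3801026×0.41595 + 0.36975457×0.087025 = 0.255017
  M+6: 0.3801026×0.497025 + 0.36975457×0.41595 + 0.11989609×0.087025 = 0.353154
  M+8: 0.36975457×0.497025 + 0.11989609×0.41595 = 0.233648
  M+10: 0.11989609×0.497025 = 0.059591
Scale to base peak (0.353154) = 100: 3.2 : 24.7 : 72.2 : 100.0 : 66.2 : 16.9

3.2 : 24.7 : 72.2 : 100.0 : 66.2 : 16.9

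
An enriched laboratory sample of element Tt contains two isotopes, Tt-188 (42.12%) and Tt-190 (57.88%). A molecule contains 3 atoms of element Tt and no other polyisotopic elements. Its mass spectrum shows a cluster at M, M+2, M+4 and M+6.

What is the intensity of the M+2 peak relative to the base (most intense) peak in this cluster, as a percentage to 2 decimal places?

72.77%

(0.4212 + 0.5788)^3 gives M 0.0747, M+2 0.3081, M+4 0.4233, M+6 0.1939; the largest is M+4.
P(M+4) = C(3,2) × 0.4212^1 × 0.5788^2 = 3 × 0.4212 × 0.33500944 = 0.423318 (base)
P(M+2) = C(3,1) × 0.4212^2 × 0.5788^1 = 3 × 0.17740944 × 0.5788 = 0.308054
Relative intensity = 0.308054 / 0.423318 × 100 = 72.77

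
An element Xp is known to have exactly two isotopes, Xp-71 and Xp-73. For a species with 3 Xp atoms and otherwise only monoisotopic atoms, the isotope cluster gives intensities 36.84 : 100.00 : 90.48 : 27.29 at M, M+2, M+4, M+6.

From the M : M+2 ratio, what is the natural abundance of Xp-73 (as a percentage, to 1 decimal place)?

Write p for the Xp-71 fraction. I(M+2)/I(M) = [C(3,1)·p^2·(1−p)] / p^3 = 3·(1−p)/p = 100.00/36.84 = 2.7144
(1−p)/p = 2.7144/3 = 0.9048  ⇒  p = 1/(1 + 0.9048) = 0.5250
Xp-71: 52.5%, Xp-73: 47.5%.

47.5%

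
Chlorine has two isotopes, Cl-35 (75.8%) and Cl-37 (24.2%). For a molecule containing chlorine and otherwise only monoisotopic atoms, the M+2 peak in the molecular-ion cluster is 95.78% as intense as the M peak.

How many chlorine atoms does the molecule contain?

The M+2/M ratio from n Cl atoms is n · q/p = n · 0.242/0.758.
n = 0.9578 × 0.758/0.242 = 3.00 ≈ 3

3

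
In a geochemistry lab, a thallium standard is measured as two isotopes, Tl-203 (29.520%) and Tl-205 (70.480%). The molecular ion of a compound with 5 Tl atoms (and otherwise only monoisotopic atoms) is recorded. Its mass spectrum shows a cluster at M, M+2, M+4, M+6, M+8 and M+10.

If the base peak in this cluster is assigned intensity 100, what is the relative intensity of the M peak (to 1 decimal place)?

Binomial terms of (0.29520 + 0.70480)^5: M 0.0022, M+2 0.0268, M+4 0.1278, M+6 0.3051, M+8 0.3642, M+10 0.1739 → M+8 is the base peak.
P(M+8) = C(5,4) × 0.29520^1 × 0.70480^4 = 5 × 0.2952 × 0.24675365 = 0.364208 (base)
P(M) = C(5,0) × 0.29520^5 × 0.70480^0 = 1 × 0.00224172 × 1.0000 = 0.002242
Relative intensity = 0.002242 / 0.364208 × 100 = 0.6

0.6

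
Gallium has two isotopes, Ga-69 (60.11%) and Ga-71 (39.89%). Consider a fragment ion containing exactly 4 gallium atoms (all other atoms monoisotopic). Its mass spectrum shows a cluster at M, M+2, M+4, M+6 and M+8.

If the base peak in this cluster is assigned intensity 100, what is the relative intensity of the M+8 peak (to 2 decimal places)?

7.31

Term probabilities: M 0.1306, M+2 0.3465, M+4 0.3450, M+6 0.1526, M+8 0.0253. Base peak = M+2.
P(M+2) = C(4,1) × 0.6011^3 × 0.3989^1 = 4 × 0.21719018 × 0.3989 = 0.346549 (base)
P(M+8) = C(4,4) × 0.6011^0 × 0.3989^4 = 1 × 1.0000 × 0.02531956 = 0.025320
Relative intensity = 0.025320 / 0.346549 × 100 = 7.31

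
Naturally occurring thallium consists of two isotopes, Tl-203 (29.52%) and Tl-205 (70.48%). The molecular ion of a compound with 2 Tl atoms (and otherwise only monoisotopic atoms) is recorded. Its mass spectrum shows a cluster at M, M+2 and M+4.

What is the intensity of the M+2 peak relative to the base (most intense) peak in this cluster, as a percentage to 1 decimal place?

83.8%

Term probabilities: M 0.0871, M+2 0.4161, M+4 0.4967. Base peak = M+4.
P(M+4) = C(2,2) × 0.2952^0 × 0.7048^2 = 1 × 1.0000 × 0.49674304 = 0.496743 (base)
P(M+2) = C(2,1) × 0.2952^1 × 0.7048^1 = 2 × 0.2952 × 0.7048 = 0.416114
Relative intensity = 0.416114 / 0.496743 × 100 = 83.8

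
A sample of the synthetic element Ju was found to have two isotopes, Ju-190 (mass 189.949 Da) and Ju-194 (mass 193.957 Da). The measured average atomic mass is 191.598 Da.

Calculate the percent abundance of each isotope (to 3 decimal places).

Let x be the fractional abundance of Ju-190; then Ju-194 has abundance 1 − x.
189.949·x + 193.957·(1 − x) = 191.598
(189.949 − 193.957)·x = 191.598 − 193.957
x = -2.359 / -4.008 = 0.58857 → 58.857% Ju-190, 41.143% Ju-194.

Ju-190: 58.857%, Ju-194: 41.143%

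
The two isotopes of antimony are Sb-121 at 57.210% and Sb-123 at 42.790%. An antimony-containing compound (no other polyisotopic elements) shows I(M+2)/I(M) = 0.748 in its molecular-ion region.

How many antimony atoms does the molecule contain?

For n independent Sb atoms, I(M+2)/I(M) = n · (abundance Sb-123) / (abundance Sb-121) = n · 0.42790/0.57210.
n = 0.748 × 0.57210/0.42790 = 1.00 ≈ 1

1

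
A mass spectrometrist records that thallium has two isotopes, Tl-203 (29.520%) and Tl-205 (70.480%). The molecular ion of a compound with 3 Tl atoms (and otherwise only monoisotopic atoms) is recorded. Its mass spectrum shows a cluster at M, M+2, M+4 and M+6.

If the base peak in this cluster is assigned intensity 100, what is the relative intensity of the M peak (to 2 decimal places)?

5.85

(0.29520 + 0.70480)^3 gives M 0.0257, M+2 0.1843, M+4 0.4399, M+6 0.3501; the largest is M+4.
P(M+4) = C(3,2) × 0.29520^1 × 0.70480^2 = 3 × 0.2952 × 0.49674304 = 0.439916 (base)
P(M) = C(3,0) × 0.29520^3 × 0.70480^0 = 1 × 0.02572463 × 1.0000 = 0.025725
Relative intensity = 0.025725 / 0.439916 × 100 = 5.85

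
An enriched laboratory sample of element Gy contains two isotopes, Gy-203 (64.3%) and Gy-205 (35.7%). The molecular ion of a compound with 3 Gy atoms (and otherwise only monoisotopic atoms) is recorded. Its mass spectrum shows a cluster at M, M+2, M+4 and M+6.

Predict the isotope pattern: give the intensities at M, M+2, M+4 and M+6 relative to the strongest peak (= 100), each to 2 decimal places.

60.04 : 100.00 : 55.52 : 10.28

Each Gy atom is independently Gy-203 (p = 0.643) or Gy-205 (q = 0.357); the cluster is the binomial expansion (p + q)^3.
P(M) = 0.643^3 = 0.265848
P(M+2) = 3 × 0.643^2 × 0.357^1 = 0.442804
P(M+4) = 3 × 0.643^1 × 0.357^2 = 0.245849
P(M+6) = 0.357^3 = 0.045499
The M+2 peak is largest (0.442804); scaling to 100 gives 60.04 : 100.00 : 55.52 : 10.28.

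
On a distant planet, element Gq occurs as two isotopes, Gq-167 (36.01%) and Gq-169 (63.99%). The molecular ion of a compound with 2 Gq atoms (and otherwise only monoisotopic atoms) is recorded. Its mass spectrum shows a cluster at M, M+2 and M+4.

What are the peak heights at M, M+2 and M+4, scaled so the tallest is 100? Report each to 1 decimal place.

28.1 : 100.0 : 88.9

The 2 Gq atoms are independent, so intensities follow the terms of (0.3601 + 0.6399)^2.
P(M) = 0.3601^2 = 0.129672
P(M+2) = 2 × 0.3601^1 × 0.6399^1 = 0.460856
P(M+4) = 0.6399^2 = 0.409472
The M+2 peak is largest (0.460856); scaling to 100 gives 28.1 : 100.0 : 88.9.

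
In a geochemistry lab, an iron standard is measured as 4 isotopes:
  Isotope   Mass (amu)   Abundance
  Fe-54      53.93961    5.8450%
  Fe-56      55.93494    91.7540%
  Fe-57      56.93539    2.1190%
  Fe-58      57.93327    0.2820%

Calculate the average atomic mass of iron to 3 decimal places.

Ar = Σ fᵢ·mᵢ = 0.058450 × 53.93961 + 0.917540 × 55.93494 + 0.021190 × 56.93539 + 0.002820 × 57.93327
= 3.152770 + 51.322545 + 1.206461 + 0.163372 = 55.845148 amu

55.845 amu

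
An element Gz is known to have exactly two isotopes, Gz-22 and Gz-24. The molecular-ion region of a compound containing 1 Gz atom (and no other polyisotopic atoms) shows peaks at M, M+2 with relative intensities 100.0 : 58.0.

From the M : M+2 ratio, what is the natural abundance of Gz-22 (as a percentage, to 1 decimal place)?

If p is the fraction of Gz that is Gz-22, then I(M+2)/I(M) = [C(1,1)·p^0·(1−p)] / p^1 = 1·(1−p)/p = 58.0/100.0 = 0.5800
(1−p)/p = 0.5800/1 = 0.5800  ⇒  p = 1/(1 + 0.5800) = 0.6329
Gz-22: 63.3%, Gz-24: 36.7%.

63.3%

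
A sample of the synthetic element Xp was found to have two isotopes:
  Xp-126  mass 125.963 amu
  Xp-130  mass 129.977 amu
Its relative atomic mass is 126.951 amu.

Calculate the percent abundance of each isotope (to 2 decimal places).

With x = fraction of Xp-126 (so Xp-130 is 1 − x):
125.963·x + 129.977·(1 − x) = 126.951
(125.963 − 129.977)·x = 126.951 − 129.977
x = -3.026 / -4.014 = 0.75386 → 75.39% Xp-126, 24.61% Xp-130.

Xp-126: 75.39%, Xp-130: 24.61%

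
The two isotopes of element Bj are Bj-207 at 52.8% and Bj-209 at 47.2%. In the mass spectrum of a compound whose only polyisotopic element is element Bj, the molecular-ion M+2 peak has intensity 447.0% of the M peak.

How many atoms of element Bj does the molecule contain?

5

With n Bj atoms, P(M+2)/P(M) = C(n,1)·p^(n−1)q / p^n = n·q/p = n · 0.472/0.528.
n = 4.470 × 0.528/0.472 = 5.00 ≈ 5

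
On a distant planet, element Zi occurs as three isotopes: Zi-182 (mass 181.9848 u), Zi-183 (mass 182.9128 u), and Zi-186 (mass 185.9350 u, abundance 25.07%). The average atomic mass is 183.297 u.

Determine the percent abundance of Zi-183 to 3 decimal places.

34.686%

The remaining 74.93% is split between Zi-182 (fraction x) and Zi-183 (fraction 0.7493 − x).
Substituting: 181.9848x + 182.9128(0.7493 − x) = 136.6830955
(181.9848 − 182.9128)x = -0.37346554  ⇒  x = 0.40244, y = 0.34686
Zi-182: 40.244%, Zi-183: 34.686%.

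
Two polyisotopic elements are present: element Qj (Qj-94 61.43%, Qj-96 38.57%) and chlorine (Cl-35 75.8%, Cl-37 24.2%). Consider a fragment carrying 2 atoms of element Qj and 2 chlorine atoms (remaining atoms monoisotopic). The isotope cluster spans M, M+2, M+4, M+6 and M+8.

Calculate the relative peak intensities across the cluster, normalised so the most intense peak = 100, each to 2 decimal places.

Element Qj pattern (n=2): 0.37736449 : 0.47387102 : 0.14876449
Chlorine pattern (n=2): 0.574564 : 0.366872 : 0.058564
Convolve the two distributions (both contribute in 2-u steps):
  M: 0.37736449×0.574564 = 0.216820
  M+2: 0.37736449×0.366872 + 0.47387102×0.574564 = 0.410714
  M+4: 0.37736449×0.058564 + 0.47387102×0.366872 + 0.14876449×0.574564 = 0.281425
  M+6: 0.47387102×0.058564 + 0.14876449×0.366872 = 0.082329
  M+8: 0.14876449×0.058564 = 0.008712
Scale to base peak (0.410714) = 100: 52.79 : 100.00 : 68.52 : 20.05 : 2.12

52.79 : 100.00 : 68.52 : 20.05 : 2.12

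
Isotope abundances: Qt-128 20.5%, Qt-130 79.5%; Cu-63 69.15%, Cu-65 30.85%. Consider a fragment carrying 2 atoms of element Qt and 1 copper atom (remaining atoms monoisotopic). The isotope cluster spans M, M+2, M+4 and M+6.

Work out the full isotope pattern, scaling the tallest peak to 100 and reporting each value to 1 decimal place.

5.4 : 44.3 : 100.0 : 36.3

Element Qt pattern (n=2): 0.042025 : 0.32595 : 0.632025
Copper pattern (n=1): 0.6915 : 0.3085
Convolve the two distributions (both contribute in 2-u steps):
  M: 0.042025×0.6915 = 0.029060
  M+2: 0.042025×0.3085 + 0.32595×0.6915 = 0.238359
  M+4: 0.32595×0.3085 + 0.632025×0.6915 = 0.537601
  M+6: 0.632025×0.3085 = 0.194980
Scale to base peak (0.537601) = 100: 5.4 : 44.3 : 100.0 : 36.3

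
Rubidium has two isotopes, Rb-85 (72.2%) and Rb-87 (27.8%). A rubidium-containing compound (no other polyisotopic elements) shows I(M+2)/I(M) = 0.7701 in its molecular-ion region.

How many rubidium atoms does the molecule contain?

2

For n independent Rb atoms, I(M+2)/I(M) = n · (abundance Rb-87) / (abundance Rb-85) = n · 0.278/0.722.
n = 0.7701 × 0.722/0.278 = 2.00 ≈ 2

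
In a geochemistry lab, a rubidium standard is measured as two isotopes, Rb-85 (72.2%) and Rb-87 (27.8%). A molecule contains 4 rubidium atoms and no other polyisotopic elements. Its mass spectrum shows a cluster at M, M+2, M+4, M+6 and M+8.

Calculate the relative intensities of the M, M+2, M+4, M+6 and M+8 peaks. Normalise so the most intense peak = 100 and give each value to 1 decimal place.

The 4 Rb atoms are independent, so intensities follow the terms of (0.722 + 0.278)^4.
P(M) = 0.722^4 = 0.271737
P(M+2) = 4 × 0.722^3 × 0.278^1 = 0.418520
P(M+4) = 6 × 0.722^2 × 0.278^2 = 0.241721
P(M+6) = 4 × 0.722^1 × 0.278^3 = 0.062049
P(M+8) = 0.278^4 = 0.005973
The M+2 peak is largest (0.418520); scaling to 100 gives 64.9 : 100.0 : 57.8 : 14.8 : 1.4.

64.9 : 100.0 : 57.8 : 14.8 : 1.4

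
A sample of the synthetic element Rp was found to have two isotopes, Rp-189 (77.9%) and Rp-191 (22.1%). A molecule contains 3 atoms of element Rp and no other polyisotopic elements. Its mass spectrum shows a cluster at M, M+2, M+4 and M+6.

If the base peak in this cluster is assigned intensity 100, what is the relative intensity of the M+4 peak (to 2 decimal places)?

24.15

Binomial terms of (0.779 + 0.221)^3: M 0.4727, M+2 0.4023, M+4 0.1141, M+6 0.0108 → M is the base peak.
P(M) = C(3,0) × 0.779^3 × 0.221^0 = 1 × 0.47272914 × 1.0000 = 0.472729 (base)
P(M+4) = C(3,2) × 0.779^1 × 0.221^2 = 3 × 0.7790 × 0.048841 = 0.114141
Relative intensity = 0.114141 / 0.472729 × 100 = 24.15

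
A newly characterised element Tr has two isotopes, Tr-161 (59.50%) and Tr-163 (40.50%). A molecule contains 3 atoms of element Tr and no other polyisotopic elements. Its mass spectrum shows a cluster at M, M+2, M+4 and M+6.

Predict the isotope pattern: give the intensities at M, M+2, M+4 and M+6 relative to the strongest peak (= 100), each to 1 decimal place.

Each Tr atom is independently Tr-161 (p = 0.5950) or Tr-163 (q = 0.4050); the cluster is the binomial expansion (p + q)^3.
P(M) = 0.5950^3 = 0.210645
P(M+2) = 3 × 0.5950^2 × 0.4050^1 = 0.430140
P(M+4) = 3 × 0.5950^1 × 0.4050^2 = 0.292785
P(M+6) = 0.4050^3 = 0.066430
The M+2 peak is largest (0.430140); scaling to 100 gives 49.0 : 100.0 : 68.1 : 15.4.

49.0 : 100.0 : 68.1 : 15.4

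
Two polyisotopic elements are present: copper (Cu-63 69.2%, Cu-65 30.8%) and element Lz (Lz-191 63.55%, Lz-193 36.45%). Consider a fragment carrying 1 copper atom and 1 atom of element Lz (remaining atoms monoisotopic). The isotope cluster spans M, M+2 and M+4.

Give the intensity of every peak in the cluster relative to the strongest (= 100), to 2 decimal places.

Copper pattern (n=1): 0.6920 : 0.3080
Element Lz pattern (n=1): 0.6355 : 0.3645
Convolve the two distributions (both contribute in 2-u steps):
  M: 0.6920×0.6355 = 0.439766
  M+2: 0.6920×0.3645 + 0.3080×0.6355 = 0.447968
  M+4: 0.3080×0.3645 = 0.112266
Scale to base peak (0.447968) = 100: 98.17 : 100.00 : 25.06

98.17 : 100.00 : 25.06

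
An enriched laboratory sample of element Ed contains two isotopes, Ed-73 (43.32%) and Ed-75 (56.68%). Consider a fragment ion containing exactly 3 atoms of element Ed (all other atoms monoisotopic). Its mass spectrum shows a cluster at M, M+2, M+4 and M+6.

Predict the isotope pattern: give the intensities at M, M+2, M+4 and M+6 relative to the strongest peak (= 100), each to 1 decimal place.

19.5 : 76.4 : 100.0 : 43.6

Each Ed atom is independently Ed-73 (p = 0.4332) or Ed-75 (q = 0.5668); the cluster is the binomial expansion (p + q)^3.
P(M) = 0.4332^3 = 0.081295
P(M+2) = 3 × 0.4332^2 × 0.5668^1 = 0.319101
P(M+4) = 3 × 0.4332^1 × 0.5668^2 = 0.417512
P(M+6) = 0.5668^3 = 0.182091
The M+4 peak is largest (0.417512); scaling to 100 gives 19.5 : 76.4 : 100.0 : 43.6.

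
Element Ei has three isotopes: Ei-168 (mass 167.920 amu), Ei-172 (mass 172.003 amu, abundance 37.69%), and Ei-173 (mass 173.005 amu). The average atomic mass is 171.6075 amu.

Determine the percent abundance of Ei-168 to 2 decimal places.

20.06%

The remaining 62.31% is split between Ei-168 (fraction x) and Ei-173 (fraction 0.6231 − x).
Substituting: 167.920x + 173.005(0.6231 − x) = 106.7795693
(167.920 − 173.005)x = -1.0198462  ⇒  x = 0.20056, y = 0.42254
Ei-168: 20.06%, Ei-173: 42.25%.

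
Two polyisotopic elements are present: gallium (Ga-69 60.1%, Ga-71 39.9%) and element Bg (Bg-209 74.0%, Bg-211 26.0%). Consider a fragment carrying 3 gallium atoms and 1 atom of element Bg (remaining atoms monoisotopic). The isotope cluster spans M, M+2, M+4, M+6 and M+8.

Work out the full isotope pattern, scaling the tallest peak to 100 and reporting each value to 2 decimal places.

Gallium pattern (n=3): 0.2170818 : 0.4323576 : 0.2870394 : 0.0635212
Element Bg pattern (n=1): 0.7400 : 0.2600
Convolve the two distributions (both contribute in 2-u steps):
  M: 0.2170818×0.7400 = 0.160641
  M+2: 0.2170818×0.2600 + 0.4323576×0.7400 = 0.376386
  M+4: 0.4323576×0.2600 + 0.2870394×0.7400 = 0.324822
  M+6: 0.2870394×0.2600 + 0.0635212×0.7400 = 0.121636
  M+8: 0.0635212×0.2600 = 0.016516
Scale to base peak (0.376386) = 100: 42.68 : 100.00 : 86.30 : 32.32 : 4.39

42.68 : 100.00 : 86.30 : 32.32 : 4.39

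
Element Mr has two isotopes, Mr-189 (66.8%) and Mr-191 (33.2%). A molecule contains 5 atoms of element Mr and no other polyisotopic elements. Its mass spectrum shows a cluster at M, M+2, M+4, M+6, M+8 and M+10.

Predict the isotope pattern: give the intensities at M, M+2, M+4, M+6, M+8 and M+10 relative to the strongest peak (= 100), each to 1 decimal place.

Each Mr atom is independently Mr-189 (p = 0.668) or Mr-191 (q = 0.332); the cluster is the binomial expansion (p + q)^5.
P(M) = 0.668^5 = 0.133009
P(M+2) = 5 × 0.668^4 × 0.332^1 = 0.330532
P(M+4) = 10 × 0.668^3 × 0.332^2 = 0.328553
P(M+6) = 10 × 0.668^2 × 0.332^3 = 0.163293
P(M+8) = 5 × 0.668^1 × 0.332^4 = 0.040579
P(M+10) = 0.332^5 = 0.004034
The M+2 peak is largest (0.330532); scaling to 100 gives 40.2 : 100.0 : 99.4 : 49.4 : 12.3 : 1.2.

40.2 : 100.0 : 99.4 : 49.4 : 12.3 : 1.2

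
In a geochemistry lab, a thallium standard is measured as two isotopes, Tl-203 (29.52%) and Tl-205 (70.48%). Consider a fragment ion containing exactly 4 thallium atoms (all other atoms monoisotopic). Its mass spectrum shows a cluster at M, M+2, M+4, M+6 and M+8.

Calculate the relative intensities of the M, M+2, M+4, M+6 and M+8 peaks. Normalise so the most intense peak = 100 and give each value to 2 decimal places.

1.84 : 17.54 : 62.83 : 100.00 : 59.69

Expanding (0.2952 + 0.7048)^4:
P(M) = 0.2952^4 = 0.007594
P(M+2) = 4 × 0.2952^3 × 0.7048^1 = 0.072523
P(M+4) = 6 × 0.2952^2 × 0.7048^2 = 0.259726
P(M+6) = 4 × 0.2952^1 × 0.7048^3 = 0.413403
P(M+8) = 0.7048^4 = 0.246754
The M+6 peak is largest (0.413403); scaling to 100 gives 1.84 : 17.54 : 62.83 : 100.00 : 59.69.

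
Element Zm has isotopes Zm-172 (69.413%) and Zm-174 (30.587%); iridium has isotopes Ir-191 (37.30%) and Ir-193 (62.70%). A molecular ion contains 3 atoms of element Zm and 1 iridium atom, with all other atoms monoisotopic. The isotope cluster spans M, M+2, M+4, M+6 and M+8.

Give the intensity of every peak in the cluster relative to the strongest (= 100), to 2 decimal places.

33.30 : 100.00 : 93.40 : 35.46 : 4.79

Element Zm pattern (n=3): 0.33444326 : 0.4421196 : 0.19482103 : 0.02861611
Iridium pattern (n=1): 0.3730 : 0.6270
Convolve the two distributions (both contribute in 2-u steps):
  M: 0.33444326×0.3730 = 0.124747
  M+2: 0.33444326×0.6270 + 0.4421196×0.3730 = 0.374607
  M+4: 0.4421196×0.6270 + 0.19482103×0.3730 = 0.349877
  M+6: 0.19482103×0.6270 + 0.02861611×0.3730 = 0.132827
  M+8: 0.02861611×0.6270 = 0.017942
Scale to base peak (0.374607) = 100: 33.30 : 100.00 : 93.40 : 35.46 : 4.79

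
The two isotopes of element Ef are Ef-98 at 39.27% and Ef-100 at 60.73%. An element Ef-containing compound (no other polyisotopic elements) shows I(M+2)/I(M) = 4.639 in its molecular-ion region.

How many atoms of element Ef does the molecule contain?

With n Ef atoms, P(M+2)/P(M) = C(n,1)·p^(n−1)q / p^n = n·q/p = n · 0.6073/0.3927.
n = 4.639 × 0.3927/0.6073 = 3.00 ≈ 3

3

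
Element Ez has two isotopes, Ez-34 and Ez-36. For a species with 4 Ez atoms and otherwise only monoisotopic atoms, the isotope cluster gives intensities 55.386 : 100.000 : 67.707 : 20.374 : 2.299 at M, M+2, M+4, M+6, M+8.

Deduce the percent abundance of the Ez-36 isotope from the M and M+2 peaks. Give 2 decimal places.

If p is the fraction of Ez that is Ez-34, then I(M+2)/I(M) = [C(4,1)·p^3·(1−p)] / p^4 = 4·(1−p)/p = 100.000/55.386 = 1.8055
(1−p)/p = 1.8055/4 = 0.4514  ⇒  p = 1/(1 + 0.4514) = 0.6890
Ez-34: 68.90%, Ez-36: 31.10%.

31.10%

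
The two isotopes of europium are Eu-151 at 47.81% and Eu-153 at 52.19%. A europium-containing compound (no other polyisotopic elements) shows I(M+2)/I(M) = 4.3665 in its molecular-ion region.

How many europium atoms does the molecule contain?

For n independent Eu atoms, I(M+2)/I(M) = n · (abundance Eu-153) / (abundance Eu-151) = n · 0.5219/0.4781.
n = 4.3665 × 0.4781/0.5219 = 4.00 ≈ 4

4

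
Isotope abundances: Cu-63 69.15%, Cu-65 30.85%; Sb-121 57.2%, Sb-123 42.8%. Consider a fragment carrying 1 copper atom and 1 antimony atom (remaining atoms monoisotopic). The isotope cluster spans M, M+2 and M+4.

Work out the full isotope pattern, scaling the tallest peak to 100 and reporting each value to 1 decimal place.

Copper pattern (n=1): 0.6915 : 0.3085
Antimony pattern (n=1): 0.5720 : 0.4280
Convolve the two distributions (both contribute in 2-u steps):
  M: 0.6915×0.5720 = 0.395538
  M+2: 0.6915×0.4280 + 0.3085×0.5720 = 0.472424
  M+4: 0.3085×0.4280 = 0.132038
Scale to base peak (0.472424) = 100: 83.7 : 100.0 : 27.9

83.7 : 100.0 : 27.9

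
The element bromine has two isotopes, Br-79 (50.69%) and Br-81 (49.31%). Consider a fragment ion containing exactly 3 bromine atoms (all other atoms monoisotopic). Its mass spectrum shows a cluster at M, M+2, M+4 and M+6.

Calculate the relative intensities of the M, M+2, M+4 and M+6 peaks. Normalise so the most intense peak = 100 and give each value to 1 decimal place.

Each Br atom is independently Br-79 (p = 0.5069) or Br-81 (q = 0.4931); the cluster is the binomial expansion (p + q)^3.
P(M) = 0.5069^3 = 0.130247
P(M+2) = 3 × 0.5069^2 × 0.4931^1 = 0.380103
P(M+4) = 3 × 0.5069^1 × 0.4931^2 = 0.369755
P(M+6) = 0.4931^3 = 0.119896
The M+2 peak is largest (0.380103); scaling to 100 gives 34.3 : 100.0 : 97.3 : 31.5.

34.3 : 100.0 : 97.3 : 31.5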